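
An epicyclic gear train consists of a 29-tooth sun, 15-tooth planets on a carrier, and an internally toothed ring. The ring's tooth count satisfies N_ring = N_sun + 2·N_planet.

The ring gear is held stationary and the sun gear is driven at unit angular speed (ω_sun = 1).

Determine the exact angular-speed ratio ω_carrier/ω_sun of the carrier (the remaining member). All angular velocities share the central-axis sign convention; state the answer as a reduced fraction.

N_ring = 29 + 2·15 = 59
29(ω_s−ω_c) = −59(ω_r−ω_c),  ω_r=0, ω_s=1
29(1−ω_c) = −59(0−ω_c)  ⇒  88ω_c = 29  ⇒  ω_c = 29/88
ω_c/ω_s = 29/88

29/88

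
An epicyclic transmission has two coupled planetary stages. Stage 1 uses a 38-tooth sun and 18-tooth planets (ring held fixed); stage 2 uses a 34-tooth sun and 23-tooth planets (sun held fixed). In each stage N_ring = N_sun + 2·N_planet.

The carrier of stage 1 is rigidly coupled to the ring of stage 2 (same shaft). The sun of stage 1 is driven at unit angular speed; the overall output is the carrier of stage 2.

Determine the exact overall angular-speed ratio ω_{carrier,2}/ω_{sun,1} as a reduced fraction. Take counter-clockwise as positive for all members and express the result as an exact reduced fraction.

5/21

Stage 1: N_ring = 38 + 2·18 = 74
Stage 1: 38(ω_s−ω_c) = −74(ω_r−ω_c),  ω_r=0, ω_s=1
Stage 1: 38(1−ω_c) = −74(0−ω_c)  ⇒  112ω_c = 38  ⇒  ω_c = 19/56
  ⇒ ω_c¹/ω_s¹ = 19/56
Stage 2: N_ring = 34 + 2·23 = 80
Stage 2: 34(ω_s−ω_c) = −80(ω_r−ω_c),  ω_s=0, ω_r=1
Stage 2: 34(0−ω_c) = −80(1−ω_c)  ⇒  114ω_c = 80  ⇒  ω_c = 40/57
  ⇒ ω_c²/ω_r² = 40/57
Coupling ω_r² = ω_c¹ ⇒ overall = 19/56 × 40/57 = 5/21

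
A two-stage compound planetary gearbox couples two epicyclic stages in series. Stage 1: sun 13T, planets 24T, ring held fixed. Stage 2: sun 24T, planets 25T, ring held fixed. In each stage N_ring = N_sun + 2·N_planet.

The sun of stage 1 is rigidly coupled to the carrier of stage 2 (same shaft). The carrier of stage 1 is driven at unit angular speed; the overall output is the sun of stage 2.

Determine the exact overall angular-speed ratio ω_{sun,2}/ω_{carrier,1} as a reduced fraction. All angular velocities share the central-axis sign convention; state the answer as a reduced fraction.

Stage 1: N_ring = 13 + 2·24 = 61
Stage 1: 13(ω_s−ω_c) = −61(ω_r−ω_c),  ω_r=0, ω_c=1
Stage 1: ω_s = 1 − (61/13)(0−1) = 74/13
  ⇒ ω_s¹/ω_c¹ = 74/13
Stage 2: N_ring = 24 + 2·25 = 74
Stage 2: 24(ω_s−ω_c) = −74(ω_r−ω_c),  ω_r=0, ω_c=1
Stage 2: ω_s = 1 − (74/24)(0−1) = 49/12
  ⇒ ω_s²/ω_c² = 49/12
Coupling ω_c² = ω_s¹ ⇒ overall = 74/13 × 49/12 = 1813/78

1813/78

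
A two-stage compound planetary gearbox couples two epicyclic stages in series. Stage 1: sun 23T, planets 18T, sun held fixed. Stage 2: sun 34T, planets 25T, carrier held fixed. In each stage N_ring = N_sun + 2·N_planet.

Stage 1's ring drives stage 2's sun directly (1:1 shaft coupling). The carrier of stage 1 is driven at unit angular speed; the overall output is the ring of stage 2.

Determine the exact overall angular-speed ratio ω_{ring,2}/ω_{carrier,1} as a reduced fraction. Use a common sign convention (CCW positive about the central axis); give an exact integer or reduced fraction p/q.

-697/1239

Stage 1: N_ring = 23 + 2·18 = 59
Stage 1: 23(ω_s−ω_c) = −59(ω_r−ω_c),  ω_s=0, ω_c=1
Stage 1: ω_r = 1 − (23/59)(0−1) = 82/59
  ⇒ ω_r¹/ω_c¹ = 82/59
Stage 2: N_ring = 34 + 2·25 = 84
Stage 2: 34(ω_s−ω_c) = −84(ω_r−ω_c),  ω_c=0, ω_s=1
Stage 2: ω_r = 0 − (34/84)(1−0) = -17/42
  ⇒ ω_r²/ω_s² = -17/42
Coupling ω_s² = ω_r¹ ⇒ overall = 82/59 × -17/42 = -697/1239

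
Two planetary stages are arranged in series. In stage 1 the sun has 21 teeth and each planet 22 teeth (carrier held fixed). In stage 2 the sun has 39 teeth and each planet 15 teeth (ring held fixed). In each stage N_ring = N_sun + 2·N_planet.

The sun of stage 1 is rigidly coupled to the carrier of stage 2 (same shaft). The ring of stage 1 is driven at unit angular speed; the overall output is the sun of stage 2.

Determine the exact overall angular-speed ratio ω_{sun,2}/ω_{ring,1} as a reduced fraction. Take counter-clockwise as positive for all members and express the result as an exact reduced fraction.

Stage 1: N_ring = 21 + 2·22 = 65
Stage 1: 21(ω_s−ω_c) = −65(ω_r−ω_c),  ω_c=0, ω_r=1
Stage 1: ω_s = 0 − (65/21)(1−0) = -65/21
  ⇒ ω_s¹/ω_r¹ = -65/21
Stage 2: N_ring = 39 + 2·15 = 69
Stage 2: 39(ω_s−ω_c) = −69(ω_r−ω_c),  ω_r=0, ω_c=1
Stage 2: ω_s = 1 − (69/39)(0−1) = 36/13
  ⇒ ω_s²/ω_c² = 36/13
Coupling ω_c² = ω_s¹ ⇒ overall = -65/21 × 36/13 = -60/7

-60/7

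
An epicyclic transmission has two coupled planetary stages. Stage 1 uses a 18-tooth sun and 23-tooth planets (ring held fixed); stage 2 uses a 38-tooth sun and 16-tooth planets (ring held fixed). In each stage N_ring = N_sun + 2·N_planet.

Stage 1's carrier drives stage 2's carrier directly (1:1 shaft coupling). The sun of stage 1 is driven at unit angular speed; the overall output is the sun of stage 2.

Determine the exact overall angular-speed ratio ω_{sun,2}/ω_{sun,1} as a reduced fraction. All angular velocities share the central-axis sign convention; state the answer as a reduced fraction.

486/779

Stage 1: N_ring = 18 + 2·23 = 64
Stage 1: 18(ω_s−ω_c) = −64(ω_r−ω_c),  ω_r=0, ω_s=1
Stage 1: 18(1−ω_c) = −64(0−ω_c)  ⇒  82ω_c = 18  ⇒  ω_c = 9/41
  ⇒ ω_c¹/ω_s¹ = 9/41
Stage 2: N_ring = 38 + 2·16 = 70
Stage 2: 38(ω_s−ω_c) = −70(ω_r−ω_c),  ω_r=0, ω_c=1
Stage 2: ω_s = 1 − (70/38)(0−1) = 54/19
  ⇒ ω_s²/ω_c² = 54/19
Coupling ω_c² = ω_c¹ ⇒ overall = 9/41 × 54/19 = 486/779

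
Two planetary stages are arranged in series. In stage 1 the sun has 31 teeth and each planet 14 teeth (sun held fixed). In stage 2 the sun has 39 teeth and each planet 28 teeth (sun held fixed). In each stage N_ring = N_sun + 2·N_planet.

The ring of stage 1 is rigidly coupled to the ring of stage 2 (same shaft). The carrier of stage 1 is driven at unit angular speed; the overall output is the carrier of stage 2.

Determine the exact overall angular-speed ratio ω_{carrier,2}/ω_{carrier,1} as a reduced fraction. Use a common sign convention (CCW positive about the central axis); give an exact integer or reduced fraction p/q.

Stage 1: N_ring = 31 + 2·14 = 59
Stage 1: 31(ω_s−ω_c) = −59(ω_r−ω_c),  ω_s=0, ω_c=1
Stage 1: ω_r = 1 − (31/59)(0−1) = 90/59
  ⇒ ω_r¹/ω_c¹ = 90/59
Stage 2: N_ring = 39 + 2·28 = 95
Stage 2: 39(ω_s−ω_c) = −95(ω_r−ω_c),  ω_s=0, ω_r=1
Stage 2: 39(0−ω_c) = −95(1−ω_c)  ⇒  134ω_c = 95  ⇒  ω_c = 95/134
  ⇒ ω_c²/ω_r² = 95/134
Coupling ω_r² = ω_r¹ ⇒ overall = 90/59 × 95/134 = 4275/3953

4275/3953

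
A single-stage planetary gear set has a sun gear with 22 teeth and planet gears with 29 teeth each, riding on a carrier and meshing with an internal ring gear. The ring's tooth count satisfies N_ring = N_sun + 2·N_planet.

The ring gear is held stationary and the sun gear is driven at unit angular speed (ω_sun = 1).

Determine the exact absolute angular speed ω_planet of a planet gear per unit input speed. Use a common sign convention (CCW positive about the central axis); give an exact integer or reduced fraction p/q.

N_ring = 22 + 2·29 = 80
22(ω_s−ω_c) = −80(ω_r−ω_c),  ω_r=0, ω_s=1
22(1−ω_c) = −80(0−ω_c)  ⇒  102ω_c = 22  ⇒  ω_c = 11/51
sun–planet: 22·(1−11/51) = −29·(ω_p−ω_c)  ⇒  ω_p−ω_c = −(22/29)·(40/51) = -880/1479
ω_p = 11/51 − 880/1479 = -11/29

-11/29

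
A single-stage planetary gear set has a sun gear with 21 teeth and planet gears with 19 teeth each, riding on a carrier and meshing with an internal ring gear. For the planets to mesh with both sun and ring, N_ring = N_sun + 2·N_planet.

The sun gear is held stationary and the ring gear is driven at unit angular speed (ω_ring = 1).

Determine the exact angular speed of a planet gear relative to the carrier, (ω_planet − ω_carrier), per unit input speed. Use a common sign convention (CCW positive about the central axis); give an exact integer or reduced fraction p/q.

1239/1520

N_ring = 21 + 2·19 = 59
21(ω_s−ω_c) = −59(ω_r−ω_c),  ω_s=0, ω_r=1
21(0−ω_c) = −59(1−ω_c)  ⇒  80ω_c = 59  ⇒  ω_c = 59/80
sun–planet: 21·(0−59/80) = −19·(ω_p−ω_c)  ⇒  ω_p−ω_c = −(21/19)·(-59/80) = 1239/1520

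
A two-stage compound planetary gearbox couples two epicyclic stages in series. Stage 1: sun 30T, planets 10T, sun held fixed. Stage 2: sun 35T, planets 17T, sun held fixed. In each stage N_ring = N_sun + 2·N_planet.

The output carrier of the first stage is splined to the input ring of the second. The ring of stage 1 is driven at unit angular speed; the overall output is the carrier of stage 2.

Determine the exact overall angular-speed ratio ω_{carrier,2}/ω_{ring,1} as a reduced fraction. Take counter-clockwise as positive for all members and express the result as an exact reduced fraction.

Stage 1: N_ring = 30 + 2·10 = 50
Stage 1: 30(ω_s−ω_c) = −50(ω_r−ω_c),  ω_s=0, ω_r=1
Stage 1: 30(0−ω_c) = −50(1−ω_c)  ⇒  80ω_c = 50  ⇒  ω_c = 5/8
  ⇒ ω_c¹/ω_r¹ = 5/8
Stage 2: N_ring = 35 + 2·17 = 69
Stage 2: 35(ω_s−ω_c) = −69(ω_r−ω_c),  ω_s=0, ω_r=1
Stage 2: 35(0−ω_c) = −69(1−ω_c)  ⇒  104ω_c = 69  ⇒  ω_c = 69/104
  ⇒ ω_c²/ω_r² = 69/104
Coupling ω_r² = ω_c¹ ⇒ overall = 5/8 × 69/104 = 345/832

345/832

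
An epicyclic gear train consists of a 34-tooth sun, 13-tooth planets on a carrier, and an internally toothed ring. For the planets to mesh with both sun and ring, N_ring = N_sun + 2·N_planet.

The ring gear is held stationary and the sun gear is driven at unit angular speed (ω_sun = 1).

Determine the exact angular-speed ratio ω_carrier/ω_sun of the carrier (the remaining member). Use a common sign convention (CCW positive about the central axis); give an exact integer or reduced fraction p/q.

17/47

N_ring = 34 + 2·13 = 60
34(ω_s−ω_c) = −60(ω_r−ω_c),  ω_r=0, ω_s=1
34(1−ω_c) = −60(0−ω_c)  ⇒  94ω_c = 34  ⇒  ω_c = 17/47
ω_c/ω_s = 17/47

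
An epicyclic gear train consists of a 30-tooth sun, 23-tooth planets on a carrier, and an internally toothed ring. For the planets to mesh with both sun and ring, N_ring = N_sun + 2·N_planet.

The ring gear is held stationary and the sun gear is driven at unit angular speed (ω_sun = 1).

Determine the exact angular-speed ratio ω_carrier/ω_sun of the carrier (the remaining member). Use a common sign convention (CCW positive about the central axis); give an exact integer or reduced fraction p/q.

N_ring = 30 + 2·23 = 76
30(ω_s−ω_c) = −76(ω_r−ω_c),  ω_r=0, ω_s=1
30(1−ω_c) = −76(0−ω_c)  ⇒  106ω_c = 30  ⇒  ω_c = 15/53
ω_c/ω_s = 15/53

15/53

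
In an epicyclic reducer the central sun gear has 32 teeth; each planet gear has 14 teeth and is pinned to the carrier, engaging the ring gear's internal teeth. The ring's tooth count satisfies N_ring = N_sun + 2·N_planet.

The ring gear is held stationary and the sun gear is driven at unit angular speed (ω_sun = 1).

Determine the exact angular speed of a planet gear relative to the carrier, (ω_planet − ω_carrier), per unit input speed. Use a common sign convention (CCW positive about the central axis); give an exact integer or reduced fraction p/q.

N_ring = 32 + 2·14 = 60
32(ω_s−ω_c) = −60(ω_r−ω_c),  ω_r=0, ω_s=1
32(1−ω_c) = −60(0−ω_c)  ⇒  92ω_c = 32  ⇒  ω_c = 8/23
sun–planet: 32·(1−8/23) = −14·(ω_p−ω_c)  ⇒  ω_p−ω_c = −(32/14)·(15/23) = -240/161

-240/161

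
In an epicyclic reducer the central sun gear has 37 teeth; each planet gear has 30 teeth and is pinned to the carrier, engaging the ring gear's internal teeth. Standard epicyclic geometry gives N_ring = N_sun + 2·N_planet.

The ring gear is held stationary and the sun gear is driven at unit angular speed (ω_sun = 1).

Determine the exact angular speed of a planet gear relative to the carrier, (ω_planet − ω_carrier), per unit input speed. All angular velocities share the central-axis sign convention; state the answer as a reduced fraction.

-3589/4020

N_ring = 37 + 2·30 = 97
37(ω_s−ω_c) = −97(ω_r−ω_c),  ω_r=0, ω_s=1
37(1−ω_c) = −97(0−ω_c)  ⇒  134ω_c = 37  ⇒  ω_c = 37/134
sun–planet: 37·(1−37/134) = −30·(ω_p−ω_c)  ⇒  ω_p−ω_c = −(37/30)·(97/134) = -3589/4020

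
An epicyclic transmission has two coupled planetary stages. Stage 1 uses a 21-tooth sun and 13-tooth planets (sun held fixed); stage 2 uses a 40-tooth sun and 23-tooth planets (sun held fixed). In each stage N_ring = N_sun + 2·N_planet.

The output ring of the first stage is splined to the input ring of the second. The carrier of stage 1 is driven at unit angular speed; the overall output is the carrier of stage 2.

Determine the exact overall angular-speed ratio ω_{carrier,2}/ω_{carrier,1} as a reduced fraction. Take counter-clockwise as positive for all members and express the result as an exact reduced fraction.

Stage 1: N_ring = 21 + 2·13 = 47
Stage 1: 21(ω_s−ω_c) = −47(ω_r−ω_c),  ω_s=0, ω_c=1
Stage 1: ω_r = 1 − (21/47)(0−1) = 68/47
  ⇒ ω_r¹/ω_c¹ = 68/47
Stage 2: N_ring = 40 + 2·23 = 86
Stage 2: 40(ω_s−ω_c) = −86(ω_r−ω_c),  ω_s=0, ω_r=1
Stage 2: 40(0−ω_c) = −86(1−ω_c)  ⇒  126ω_c = 86  ⇒  ω_c = 43/63
  ⇒ ω_c²/ω_r² = 43/63
Coupling ω_r² = ω_r¹ ⇒ overall = 68/47 × 43/63 = 2924/2961

2924/2961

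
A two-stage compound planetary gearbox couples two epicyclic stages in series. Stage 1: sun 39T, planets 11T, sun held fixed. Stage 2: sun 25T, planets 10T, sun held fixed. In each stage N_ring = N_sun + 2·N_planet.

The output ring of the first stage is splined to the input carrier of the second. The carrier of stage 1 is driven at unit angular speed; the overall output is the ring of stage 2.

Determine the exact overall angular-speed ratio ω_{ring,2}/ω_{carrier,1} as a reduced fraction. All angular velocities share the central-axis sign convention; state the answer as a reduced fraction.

1400/549

Stage 1: N_ring = 39 + 2·11 = 61
Stage 1: 39(ω_s−ω_c) = −61(ω_r−ω_c),  ω_s=0, ω_c=1
Stage 1: ω_r = 1 − (39/61)(0−1) = 100/61
  ⇒ ω_r¹/ω_c¹ = 100/61
Stage 2: N_ring = 25 + 2·10 = 45
Stage 2: 25(ω_s−ω_c) = −45(ω_r−ω_c),  ω_s=0, ω_c=1
Stage 2: ω_r = 1 − (25/45)(0−1) = 14/9
  ⇒ ω_r²/ω_c² = 14/9
Coupling ω_c² = ω_r¹ ⇒ overall = 100/61 × 14/9 = 1400/549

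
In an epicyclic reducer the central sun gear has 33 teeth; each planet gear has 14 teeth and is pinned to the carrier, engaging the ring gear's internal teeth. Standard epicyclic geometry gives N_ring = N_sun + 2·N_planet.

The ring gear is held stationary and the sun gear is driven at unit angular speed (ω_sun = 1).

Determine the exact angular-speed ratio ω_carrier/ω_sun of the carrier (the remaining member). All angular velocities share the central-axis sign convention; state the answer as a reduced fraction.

33/94

N_ring = 33 + 2·14 = 61
33(ω_s−ω_c) = −61(ω_r−ω_c),  ω_r=0, ω_s=1
33(1−ω_c) = −61(0−ω_c)  ⇒  94ω_c = 33  ⇒  ω_c = 33/94
ω_c/ω_s = 33/94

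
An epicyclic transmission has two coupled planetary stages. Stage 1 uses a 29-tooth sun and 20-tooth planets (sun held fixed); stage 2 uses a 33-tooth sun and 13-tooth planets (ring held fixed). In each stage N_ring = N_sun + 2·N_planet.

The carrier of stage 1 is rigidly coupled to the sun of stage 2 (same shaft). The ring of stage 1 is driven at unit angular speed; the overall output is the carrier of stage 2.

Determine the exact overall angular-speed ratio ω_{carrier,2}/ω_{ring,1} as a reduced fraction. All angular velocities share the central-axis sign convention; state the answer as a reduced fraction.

99/392

Stage 1: N_ring = 29 + 2·20 = 69
Stage 1: 29(ω_s−ω_c) = −69(ω_r−ω_c),  ω_s=0, ω_r=1
Stage 1: 29(0−ω_c) = −69(1−ω_c)  ⇒  98ω_c = 69  ⇒  ω_c = 69/98
  ⇒ ω_c¹/ω_r¹ = 69/98
Stage 2: N_ring = 33 + 2·13 = 59
Stage 2: 33(ω_s−ω_c) = −59(ω_r−ω_c),  ω_r=0, ω_s=1
Stage 2: 33(1−ω_c) = −59(0−ω_c)  ⇒  92ω_c = 33  ⇒  ω_c = 33/92
  ⇒ ω_c²/ω_s² = 33/92
Coupling ω_s² = ω_c¹ ⇒ overall = 69/98 × 33/92 = 99/392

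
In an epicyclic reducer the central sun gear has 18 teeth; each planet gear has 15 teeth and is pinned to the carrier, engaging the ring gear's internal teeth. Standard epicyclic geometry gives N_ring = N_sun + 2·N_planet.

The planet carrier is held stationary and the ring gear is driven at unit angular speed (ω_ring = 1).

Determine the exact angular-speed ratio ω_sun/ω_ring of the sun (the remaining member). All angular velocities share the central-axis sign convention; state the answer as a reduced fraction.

-8/3

N_ring = 18 + 2·15 = 48
18(ω_s−ω_c) = −48(ω_r−ω_c),  ω_c=0, ω_r=1
ω_s = 0 − (48/18)(1−0) = -8/3
ω_s/ω_r = -8/3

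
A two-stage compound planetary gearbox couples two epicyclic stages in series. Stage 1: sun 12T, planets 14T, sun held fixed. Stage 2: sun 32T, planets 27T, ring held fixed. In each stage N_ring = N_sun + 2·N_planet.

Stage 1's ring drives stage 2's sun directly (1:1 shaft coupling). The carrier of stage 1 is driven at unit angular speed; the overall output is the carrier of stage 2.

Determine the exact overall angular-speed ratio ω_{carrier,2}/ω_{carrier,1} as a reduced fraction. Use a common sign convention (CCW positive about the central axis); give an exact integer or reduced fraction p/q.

104/295

Stage 1: N_ring = 12 + 2·14 = 40
Stage 1: 12(ω_s−ω_c) = −40(ω_r−ω_c),  ω_s=0, ω_c=1
Stage 1: ω_r = 1 − (12/40)(0−1) = 13/10
  ⇒ ω_r¹/ω_c¹ = 13/10
Stage 2: N_ring = 32 + 2·27 = 86
Stage 2: 32(ω_s−ω_c) = −86(ω_r−ω_c),  ω_r=0, ω_s=1
Stage 2: 32(1−ω_c) = −86(0−ω_c)  ⇒  118ω_c = 32  ⇒  ω_c = 16/59
  ⇒ ω_c²/ω_s² = 16/59
Coupling ω_s² = ω_r¹ ⇒ overall = 13/10 × 16/59 = 104/295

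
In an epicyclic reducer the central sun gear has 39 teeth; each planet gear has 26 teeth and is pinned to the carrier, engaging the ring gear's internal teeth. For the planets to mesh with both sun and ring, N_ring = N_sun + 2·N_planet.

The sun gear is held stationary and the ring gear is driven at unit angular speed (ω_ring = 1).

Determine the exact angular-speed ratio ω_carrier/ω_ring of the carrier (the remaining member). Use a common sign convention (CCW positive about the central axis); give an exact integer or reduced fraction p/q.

N_ring = 39 + 2·26 = 91
39(ω_s−ω_c) = −91(ω_r−ω_c),  ω_s=0, ω_r=1
39(0−ω_c) = −91(1−ω_c)  ⇒  130ω_c = 91  ⇒  ω_c = 7/10
ω_c/ω_r = 7/10

7/10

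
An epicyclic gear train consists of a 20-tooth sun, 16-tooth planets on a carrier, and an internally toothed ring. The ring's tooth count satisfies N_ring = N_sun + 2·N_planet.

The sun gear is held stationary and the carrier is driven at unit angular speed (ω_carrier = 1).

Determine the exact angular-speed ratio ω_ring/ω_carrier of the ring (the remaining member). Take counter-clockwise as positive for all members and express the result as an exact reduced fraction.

N_ring = 20 + 2·16 = 52
20(ω_s−ω_c) = −52(ω_r−ω_c),  ω_s=0, ω_c=1
ω_r = 1 − (20/52)(0−1) = 18/13
ω_r/ω_c = 18/13

18/13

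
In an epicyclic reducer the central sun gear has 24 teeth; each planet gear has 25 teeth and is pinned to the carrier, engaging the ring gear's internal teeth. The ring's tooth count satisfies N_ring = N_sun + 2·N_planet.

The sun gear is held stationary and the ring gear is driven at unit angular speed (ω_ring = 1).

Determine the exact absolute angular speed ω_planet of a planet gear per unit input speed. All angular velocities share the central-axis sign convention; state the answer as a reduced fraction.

37/25

N_ring = 24 + 2·25 = 74
24(ω_s−ω_c) = −74(ω_r−ω_c),  ω_s=0, ω_r=1
24(0−ω_c) = −74(1−ω_c)  ⇒  98ω_c = 74  ⇒  ω_c = 37/49
sun–planet: 24·(0−37/49) = −25·(ω_p−ω_c)  ⇒  ω_p−ω_c = −(24/25)·(-37/49) = 888/1225
ω_p = 37/49 + 888/1225 = 37/25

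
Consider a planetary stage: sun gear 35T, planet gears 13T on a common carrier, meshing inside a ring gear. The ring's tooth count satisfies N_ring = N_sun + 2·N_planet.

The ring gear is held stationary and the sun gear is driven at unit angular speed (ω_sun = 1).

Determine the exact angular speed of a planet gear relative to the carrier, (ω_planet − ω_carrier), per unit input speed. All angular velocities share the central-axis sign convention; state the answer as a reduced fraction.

N_ring = 35 + 2·13 = 61
35(ω_s−ω_c) = −61(ω_r−ω_c),  ω_r=0, ω_s=1
35(1−ω_c) = −61(0−ω_c)  ⇒  96ω_c = 35  ⇒  ω_c = 35/96
sun–planet: 35·(1−35/96) = −13·(ω_p−ω_c)  ⇒  ω_p−ω_c = −(35/13)·(61/96) = -2135/1248

-2135/1248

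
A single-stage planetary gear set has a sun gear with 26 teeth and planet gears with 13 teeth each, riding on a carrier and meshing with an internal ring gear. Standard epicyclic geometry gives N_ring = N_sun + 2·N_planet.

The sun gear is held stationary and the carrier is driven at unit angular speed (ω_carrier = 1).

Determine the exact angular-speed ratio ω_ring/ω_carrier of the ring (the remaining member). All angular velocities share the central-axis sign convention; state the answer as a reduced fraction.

3/2

N_ring = 26 + 2·13 = 52
26(ω_s−ω_c) = −52(ω_r−ω_c),  ω_s=0, ω_c=1
ω_r = 1 − (26/52)(0−1) = 3/2
ω_r/ω_c = 3/2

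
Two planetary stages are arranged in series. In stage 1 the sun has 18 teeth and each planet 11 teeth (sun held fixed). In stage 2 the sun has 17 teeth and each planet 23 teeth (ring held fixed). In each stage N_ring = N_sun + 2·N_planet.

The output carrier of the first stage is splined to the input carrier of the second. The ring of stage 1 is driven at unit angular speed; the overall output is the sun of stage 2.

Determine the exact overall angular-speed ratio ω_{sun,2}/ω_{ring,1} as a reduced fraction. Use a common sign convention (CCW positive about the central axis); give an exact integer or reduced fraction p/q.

Stage 1: N_ring = 18 + 2·11 = 40
Stage 1: 18(ω_s−ω_c) = −40(ω_r−ω_c),  ω_s=0, ω_r=1
Stage 1: 18(0−ω_c) = −40(1−ω_c)  ⇒  58ω_c = 40  ⇒  ω_c = 20/29
  ⇒ ω_c¹/ω_r¹ = 20/29
Stage 2: N_ring = 17 + 2·23 = 63
Stage 2: 17(ω_s−ω_c) = −63(ω_r−ω_c),  ω_r=0, ω_c=1
Stage 2: ω_s = 1 − (63/17)(0−1) = 80/17
  ⇒ ω_s²/ω_c² = 80/17
Coupling ω_c² = ω_c¹ ⇒ overall = 20/29 × 80/17 = 1600/493

1600/493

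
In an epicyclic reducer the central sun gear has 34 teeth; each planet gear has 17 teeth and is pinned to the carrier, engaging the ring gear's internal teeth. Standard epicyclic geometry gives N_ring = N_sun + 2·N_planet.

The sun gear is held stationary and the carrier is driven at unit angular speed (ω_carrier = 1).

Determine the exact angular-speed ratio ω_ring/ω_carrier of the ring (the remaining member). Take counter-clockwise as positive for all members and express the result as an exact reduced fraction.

3/2

N_ring = 34 + 2·17 = 68
34(ω_s−ω_c) = −68(ω_r−ω_c),  ω_s=0, ω_c=1
ω_r = 1 − (34/68)(0−1) = 3/2
ω_r/ω_c = 3/2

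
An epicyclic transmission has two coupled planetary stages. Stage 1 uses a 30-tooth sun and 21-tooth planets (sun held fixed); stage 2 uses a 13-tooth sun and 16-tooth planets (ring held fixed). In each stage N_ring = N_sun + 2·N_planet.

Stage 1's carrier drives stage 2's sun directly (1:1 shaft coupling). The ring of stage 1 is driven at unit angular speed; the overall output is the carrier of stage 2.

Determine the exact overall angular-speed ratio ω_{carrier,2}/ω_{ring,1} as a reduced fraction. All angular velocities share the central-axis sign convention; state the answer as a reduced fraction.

78/493

Stage 1: N_ring = 30 + 2·21 = 72
Stage 1: 30(ω_s−ω_c) = −72(ω_r−ω_c),  ω_s=0, ω_r=1
Stage 1: 30(0−ω_c) = −72(1−ω_c)  ⇒  102ω_c = 72  ⇒  ω_c = 12/17
  ⇒ ω_c¹/ω_r¹ = 12/17
Stage 2: N_ring = 13 + 2·16 = 45
Stage 2: 13(ω_s−ω_c) = −45(ω_r−ω_c),  ω_r=0, ω_s=1
Stage 2: 13(1−ω_c) = −45(0−ω_c)  ⇒  58ω_c = 13  ⇒  ω_c = 13/58
  ⇒ ω_c²/ω_s² = 13/58
Coupling ω_s² = ω_c¹ ⇒ overall = 12/17 × 13/58 = 78/493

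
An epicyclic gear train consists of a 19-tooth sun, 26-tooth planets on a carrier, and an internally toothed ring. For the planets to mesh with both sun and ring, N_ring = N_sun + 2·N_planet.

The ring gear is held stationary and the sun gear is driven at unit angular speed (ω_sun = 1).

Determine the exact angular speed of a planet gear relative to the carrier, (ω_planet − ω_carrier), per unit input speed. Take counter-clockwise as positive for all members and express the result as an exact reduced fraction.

N_ring = 19 + 2·26 = 71
19(ω_s−ω_c) = −71(ω_r−ω_c),  ω_r=0, ω_s=1
19(1−ω_c) = −71(0−ω_c)  ⇒  90ω_c = 19  ⇒  ω_c = 19/90
sun–planet: 19·(1−19/90) = −26·(ω_p−ω_c)  ⇒  ω_p−ω_c = −(19/26)·(71/90) = -1349/2340

-1349/2340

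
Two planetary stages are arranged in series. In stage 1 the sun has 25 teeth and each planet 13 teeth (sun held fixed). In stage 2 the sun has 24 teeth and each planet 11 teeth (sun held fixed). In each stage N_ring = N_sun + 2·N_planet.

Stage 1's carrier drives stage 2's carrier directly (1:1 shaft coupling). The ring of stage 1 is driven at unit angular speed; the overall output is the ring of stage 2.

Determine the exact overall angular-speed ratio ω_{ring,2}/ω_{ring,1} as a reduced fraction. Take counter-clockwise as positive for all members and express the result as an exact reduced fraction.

1785/1748

Stage 1: N_ring = 25 + 2·13 = 51
Stage 1: 25(ω_s−ω_c) = −51(ω_r−ω_c),  ω_s=0, ω_r=1
Stage 1: 25(0−ω_c) = −51(1−ω_c)  ⇒  76ω_c = 51  ⇒  ω_c = 51/76
  ⇒ ω_c¹/ω_r¹ = 51/76
Stage 2: N_ring = 24 + 2·11 = 46
Stage 2: 24(ω_s−ω_c) = −46(ω_r−ω_c),  ω_s=0, ω_c=1
Stage 2: ω_r = 1 − (24/46)(0−1) = 35/23
  ⇒ ω_r²/ω_c² = 35/23
Coupling ω_c² = ω_c¹ ⇒ overall = 51/76 × 35/23 = 1785/1748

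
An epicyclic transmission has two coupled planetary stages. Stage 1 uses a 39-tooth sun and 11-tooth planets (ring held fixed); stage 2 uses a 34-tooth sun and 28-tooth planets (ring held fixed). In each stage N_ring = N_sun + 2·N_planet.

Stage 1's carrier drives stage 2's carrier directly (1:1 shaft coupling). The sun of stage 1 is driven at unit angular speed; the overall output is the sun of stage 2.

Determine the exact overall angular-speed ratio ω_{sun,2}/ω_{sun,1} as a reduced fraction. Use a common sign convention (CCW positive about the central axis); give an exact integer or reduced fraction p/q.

1209/850

Stage 1: N_ring = 39 + 2·11 = 61
Stage 1: 39(ω_s−ω_c) = −61(ω_r−ω_c),  ω_r=0, ω_s=1
Stage 1: 39(1−ω_c) = −61(0−ω_c)  ⇒  100ω_c = 39  ⇒  ω_c = 39/100
  ⇒ ω_c¹/ω_s¹ = 39/100
Stage 2: N_ring = 34 + 2·28 = 90
Stage 2: 34(ω_s−ω_c) = −90(ω_r−ω_c),  ω_r=0, ω_c=1
Stage 2: ω_s = 1 − (90/34)(0−1) = 62/17
  ⇒ ω_s²/ω_c² = 62/17
Coupling ω_c² = ω_c¹ ⇒ overall = 39/100 × 62/17 = 1209/850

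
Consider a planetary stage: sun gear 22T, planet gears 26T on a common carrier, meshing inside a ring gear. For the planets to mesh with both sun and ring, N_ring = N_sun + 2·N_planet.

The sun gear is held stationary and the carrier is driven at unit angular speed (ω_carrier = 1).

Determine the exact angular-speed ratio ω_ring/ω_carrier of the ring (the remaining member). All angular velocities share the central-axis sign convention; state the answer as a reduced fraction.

N_ring = 22 + 2·26 = 74
22(ω_s−ω_c) = −74(ω_r−ω_c),  ω_s=0, ω_c=1
ω_r = 1 − (22/74)(0−1) = 48/37
ω_r/ω_c = 48/37

48/37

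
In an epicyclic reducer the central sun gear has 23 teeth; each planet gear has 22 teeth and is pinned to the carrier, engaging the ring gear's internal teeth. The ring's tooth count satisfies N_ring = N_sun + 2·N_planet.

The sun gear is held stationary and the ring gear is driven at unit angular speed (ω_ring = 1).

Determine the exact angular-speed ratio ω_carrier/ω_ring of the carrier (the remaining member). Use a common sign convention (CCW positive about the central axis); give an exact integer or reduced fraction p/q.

67/90

N_ring = 23 + 2·22 = 67
23(ω_s−ω_c) = −67(ω_r−ω_c),  ω_s=0, ω_r=1
23(0−ω_c) = −67(1−ω_c)  ⇒  90ω_c = 67  ⇒  ω_c = 67/90
ω_c/ω_r = 67/90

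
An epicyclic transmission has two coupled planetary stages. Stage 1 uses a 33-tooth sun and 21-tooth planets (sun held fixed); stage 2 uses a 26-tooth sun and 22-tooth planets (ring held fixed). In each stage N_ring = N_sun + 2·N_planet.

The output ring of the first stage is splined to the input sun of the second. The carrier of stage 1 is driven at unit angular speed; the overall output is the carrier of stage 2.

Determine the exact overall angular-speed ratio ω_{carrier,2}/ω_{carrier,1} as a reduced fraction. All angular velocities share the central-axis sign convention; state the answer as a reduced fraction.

39/100

Stage 1: N_ring = 33 + 2·21 = 75
Stage 1: 33(ω_s−ω_c) = −75(ω_r−ω_c),  ω_s=0, ω_c=1
Stage 1: ω_r = 1 − (33/75)(0−1) = 36/25
  ⇒ ω_r¹/ω_c¹ = 36/25
Stage 2: N_ring = 26 + 2·22 = 70
Stage 2: 26(ω_s−ω_c) = −70(ω_r−ω_c),  ω_r=0, ω_s=1
Stage 2: 26(1−ω_c) = −70(0−ω_c)  ⇒  96ω_c = 26  ⇒  ω_c = 13/48
  ⇒ ω_c²/ω_s² = 13/48
Coupling ω_s² = ω_r¹ ⇒ overall = 36/25 × 13/48 = 39/100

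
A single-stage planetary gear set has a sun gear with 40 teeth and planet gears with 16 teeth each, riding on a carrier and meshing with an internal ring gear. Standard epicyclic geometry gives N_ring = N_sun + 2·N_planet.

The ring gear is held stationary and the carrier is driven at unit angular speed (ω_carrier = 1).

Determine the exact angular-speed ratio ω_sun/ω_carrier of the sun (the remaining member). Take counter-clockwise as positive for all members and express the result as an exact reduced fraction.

N_ring = 40 + 2·16 = 72
40(ω_s−ω_c) = −72(ω_r−ω_c),  ω_r=0, ω_c=1
ω_s = 1 − (72/40)(0−1) = 14/5
ω_s/ω_c = 14/5

14/5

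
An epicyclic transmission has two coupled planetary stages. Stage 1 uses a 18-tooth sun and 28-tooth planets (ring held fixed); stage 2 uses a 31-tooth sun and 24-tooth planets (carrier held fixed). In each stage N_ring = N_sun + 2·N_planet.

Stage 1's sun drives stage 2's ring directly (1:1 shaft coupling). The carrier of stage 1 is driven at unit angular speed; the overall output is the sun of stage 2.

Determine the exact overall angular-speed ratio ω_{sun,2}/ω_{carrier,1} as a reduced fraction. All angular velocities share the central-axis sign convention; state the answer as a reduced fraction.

-3634/279

Stage 1: N_ring = 18 + 2·28 = 74
Stage 1: 18(ω_s−ω_c) = −74(ω_r−ω_c),  ω_r=0, ω_c=1
Stage 1: ω_s = 1 − (74/18)(0−1) = 46/9
  ⇒ ω_s¹/ω_c¹ = 46/9
Stage 2: N_ring = 31 + 2·24 = 79
Stage 2: 31(ω_s−ω_c) = −79(ω_r−ω_c),  ω_c=0, ω_r=1
Stage 2: ω_s = 0 − (79/31)(1−0) = -79/31
  ⇒ ω_s²/ω_r² = -79/31
Coupling ω_r² = ω_s¹ ⇒ overall = 46/9 × -79/31 = -3634/279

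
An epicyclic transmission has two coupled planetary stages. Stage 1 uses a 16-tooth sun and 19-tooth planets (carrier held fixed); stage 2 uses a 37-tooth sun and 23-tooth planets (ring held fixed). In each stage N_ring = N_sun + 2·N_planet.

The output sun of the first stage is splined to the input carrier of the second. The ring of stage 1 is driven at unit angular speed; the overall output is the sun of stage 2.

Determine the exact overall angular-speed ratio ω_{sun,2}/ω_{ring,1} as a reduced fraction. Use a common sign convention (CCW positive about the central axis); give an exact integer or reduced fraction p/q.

Stage 1: N_ring = 16 + 2·19 = 54
Stage 1: 16(ω_s−ω_c) = −54(ω_r−ω_c),  ω_c=0, ω_r=1
Stage 1: ω_s = 0 − (54/16)(1−0) = -27/8
  ⇒ ω_s¹/ω_r¹ = -27/8
Stage 2: N_ring = 37 + 2·23 = 83
Stage 2: 37(ω_s−ω_c) = −83(ω_r−ω_c),  ω_r=0, ω_c=1
Stage 2: ω_s = 1 − (83/37)(0−1) = 120/37
  ⇒ ω_s²/ω_c² = 120/37
Coupling ω_c² = ω_s¹ ⇒ overall = -27/8 × 120/37 = -405/37

-405/37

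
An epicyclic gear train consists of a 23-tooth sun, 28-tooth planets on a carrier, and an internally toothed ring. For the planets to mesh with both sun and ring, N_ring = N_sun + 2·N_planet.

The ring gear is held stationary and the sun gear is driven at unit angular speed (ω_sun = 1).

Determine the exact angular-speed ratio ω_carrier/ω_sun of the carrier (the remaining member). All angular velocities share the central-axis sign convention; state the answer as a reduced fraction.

N_ring = 23 + 2·28 = 79
23(ω_s−ω_c) = −79(ω_r−ω_c),  ω_r=0, ω_s=1
23(1−ω_c) = −79(0−ω_c)  ⇒  102ω_c = 23  ⇒  ω_c = 23/102
ω_c/ω_s = 23/102

23/102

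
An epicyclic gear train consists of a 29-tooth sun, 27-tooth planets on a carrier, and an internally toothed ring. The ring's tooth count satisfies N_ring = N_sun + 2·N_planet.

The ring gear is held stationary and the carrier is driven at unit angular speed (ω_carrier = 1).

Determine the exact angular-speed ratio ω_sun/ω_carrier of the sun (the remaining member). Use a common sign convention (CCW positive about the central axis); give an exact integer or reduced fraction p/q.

N_ring = 29 + 2·27 = 83
29(ω_s−ω_c) = −83(ω_r−ω_c),  ω_r=0, ω_c=1
ω_s = 1 − (83/29)(0−1) = 112/29
ω_s/ω_c = 112/29

112/29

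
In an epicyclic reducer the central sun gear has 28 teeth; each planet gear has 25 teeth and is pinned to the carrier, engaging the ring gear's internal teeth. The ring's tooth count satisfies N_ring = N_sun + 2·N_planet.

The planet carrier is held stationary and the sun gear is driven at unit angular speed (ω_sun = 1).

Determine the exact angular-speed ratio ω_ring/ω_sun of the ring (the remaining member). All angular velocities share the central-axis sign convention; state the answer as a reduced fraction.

-14/39

N_ring = 28 + 2·25 = 78
28(ω_s−ω_c) = −78(ω_r−ω_c),  ω_c=0, ω_s=1
ω_r = 0 − (28/78)(1−0) = -14/39
ω_r/ω_s = -14/39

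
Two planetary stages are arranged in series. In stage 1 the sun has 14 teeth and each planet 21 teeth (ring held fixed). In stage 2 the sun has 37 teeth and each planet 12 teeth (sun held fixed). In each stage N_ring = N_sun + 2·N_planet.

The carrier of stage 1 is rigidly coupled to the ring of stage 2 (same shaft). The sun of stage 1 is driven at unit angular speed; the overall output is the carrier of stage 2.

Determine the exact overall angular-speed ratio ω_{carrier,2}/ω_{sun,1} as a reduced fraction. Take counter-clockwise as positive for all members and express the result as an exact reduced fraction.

Stage 1: N_ring = 14 + 2·21 = 56
Stage 1: 14(ω_s−ω_c) = −56(ω_r−ω_c),  ω_r=0, ω_s=1
Stage 1: 14(1−ω_c) = −56(0−ω_c)  ⇒  70ω_c = 14  ⇒  ω_c = 1/5
  ⇒ ω_c¹/ω_s¹ = 1/5
Stage 2: N_ring = 37 + 2·12 = 61
Stage 2: 37(ω_s−ω_c) = −61(ω_r−ω_c),  ω_s=0, ω_r=1
Stage 2: 37(0−ω_c) = −61(1−ω_c)  ⇒  98ω_c = 61  ⇒  ω_c = 61/98
  ⇒ ω_c²/ω_r² = 61/98
Coupling ω_r² = ω_c¹ ⇒ overall = 1/5 × 61/98 = 61/490

61/490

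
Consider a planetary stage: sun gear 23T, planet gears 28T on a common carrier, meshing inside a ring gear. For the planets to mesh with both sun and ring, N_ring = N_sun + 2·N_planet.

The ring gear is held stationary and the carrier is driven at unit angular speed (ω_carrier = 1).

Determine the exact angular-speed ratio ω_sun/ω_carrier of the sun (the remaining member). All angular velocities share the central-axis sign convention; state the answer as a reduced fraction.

102/23

N_ring = 23 + 2·28 = 79
23(ω_s−ω_c) = −79(ω_r−ω_c),  ω_r=0, ω_c=1
ω_s = 1 − (79/23)(0−1) = 102/23
ω_s/ω_c = 102/23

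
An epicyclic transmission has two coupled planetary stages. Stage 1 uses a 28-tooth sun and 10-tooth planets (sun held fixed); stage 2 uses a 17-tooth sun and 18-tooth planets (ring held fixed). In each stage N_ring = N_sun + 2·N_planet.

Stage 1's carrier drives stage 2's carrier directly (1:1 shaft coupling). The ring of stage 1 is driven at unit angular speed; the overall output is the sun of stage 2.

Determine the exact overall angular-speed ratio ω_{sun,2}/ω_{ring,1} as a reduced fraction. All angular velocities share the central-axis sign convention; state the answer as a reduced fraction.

Stage 1: N_ring = 28 + 2·10 = 48
Stage 1: 28(ω_s−ω_c) = −48(ω_r−ω_c),  ω_s=0, ω_r=1
Stage 1: 28(0−ω_c) = −48(1−ω_c)  ⇒  76ω_c = 48  ⇒  ω_c = 12/19
  ⇒ ω_c¹/ω_r¹ = 12/19
Stage 2: N_ring = 17 + 2·18 = 53
Stage 2: 17(ω_s−ω_c) = −53(ω_r−ω_c),  ω_r=0, ω_c=1
Stage 2: ω_s = 1 − (53/17)(0−1) = 70/17
  ⇒ ω_s²/ω_c² = 70/17
Coupling ω_c² = ω_c¹ ⇒ overall = 12/19 × 70/17 = 840/323

840/323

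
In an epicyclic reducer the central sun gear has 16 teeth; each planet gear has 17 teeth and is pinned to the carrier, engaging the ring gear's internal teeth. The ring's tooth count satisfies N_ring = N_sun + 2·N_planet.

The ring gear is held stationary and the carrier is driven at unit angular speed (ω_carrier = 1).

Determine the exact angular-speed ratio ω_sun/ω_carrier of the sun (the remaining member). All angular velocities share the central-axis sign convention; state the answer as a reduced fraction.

N_ring = 16 + 2·17 = 50
16(ω_s−ω_c) = −50(ω_r−ω_c),  ω_r=0, ω_c=1
ω_s = 1 − (50/16)(0−1) = 33/8
ω_s/ω_c = 33/8

33/8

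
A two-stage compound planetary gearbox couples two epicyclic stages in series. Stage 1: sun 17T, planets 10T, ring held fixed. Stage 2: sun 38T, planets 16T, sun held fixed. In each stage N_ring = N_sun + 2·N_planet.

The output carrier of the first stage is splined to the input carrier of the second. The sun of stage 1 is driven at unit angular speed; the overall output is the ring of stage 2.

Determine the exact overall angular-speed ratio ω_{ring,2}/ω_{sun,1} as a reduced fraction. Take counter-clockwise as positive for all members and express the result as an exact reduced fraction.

Stage 1: N_ring = 17 + 2·10 = 37
Stage 1: 17(ω_s−ω_c) = −37(ω_r−ω_c),  ω_r=0, ω_s=1
Stage 1: 17(1−ω_c) = −37(0−ω_c)  ⇒  54ω_c = 17  ⇒  ω_c = 17/54
  ⇒ ω_c¹/ω_s¹ = 17/54
Stage 2: N_ring = 38 + 2·16 = 70
Stage 2: 38(ω_s−ω_c) = −70(ω_r−ω_c),  ω_s=0, ω_c=1
Stage 2: ω_r = 1 − (38/70)(0−1) = 54/35
  ⇒ ω_r²/ω_c² = 54/35
Coupling ω_c² = ω_c¹ ⇒ overall = 17/54 × 54/35 = 17/35

17/35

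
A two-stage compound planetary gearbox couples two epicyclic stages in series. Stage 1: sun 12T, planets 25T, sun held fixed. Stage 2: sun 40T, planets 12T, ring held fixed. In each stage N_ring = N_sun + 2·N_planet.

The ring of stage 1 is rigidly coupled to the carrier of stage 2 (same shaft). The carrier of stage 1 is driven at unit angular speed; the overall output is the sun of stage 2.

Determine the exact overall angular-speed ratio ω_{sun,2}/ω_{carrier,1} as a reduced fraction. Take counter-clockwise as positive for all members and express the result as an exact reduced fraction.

481/155

Stage 1: N_ring = 12 + 2·25 = 62
Stage 1: 12(ω_s−ω_c) = −62(ω_r−ω_c),  ω_s=0, ω_c=1
Stage 1: ω_r = 1 − (12/62)(0−1) = 37/31
  ⇒ ω_r¹/ω_c¹ = 37/31
Stage 2: N_ring = 40 + 2·12 = 64
Stage 2: 40(ω_s−ω_c) = −64(ω_r−ω_c),  ω_r=0, ω_c=1
Stage 2: ω_s = 1 − (64/40)(0−1) = 13/5
  ⇒ ω_s²/ω_c² = 13/5
Coupling ω_c² = ω_r¹ ⇒ overall = 37/31 × 13/5 = 481/155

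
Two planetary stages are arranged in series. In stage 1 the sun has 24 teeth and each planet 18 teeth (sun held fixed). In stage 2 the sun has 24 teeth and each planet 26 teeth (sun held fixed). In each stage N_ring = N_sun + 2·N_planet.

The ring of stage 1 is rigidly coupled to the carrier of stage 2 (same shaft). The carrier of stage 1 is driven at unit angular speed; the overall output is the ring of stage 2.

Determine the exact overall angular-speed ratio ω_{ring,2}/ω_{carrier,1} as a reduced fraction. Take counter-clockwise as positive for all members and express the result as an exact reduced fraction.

35/19

Stage 1: N_ring = 24 + 2·18 = 60
Stage 1: 24(ω_s−ω_c) = −60(ω_r−ω_c),  ω_s=0, ω_c=1
Stage 1: ω_r = 1 − (24/60)(0−1) = 7/5
  ⇒ ω_r¹/ω_c¹ = 7/5
Stage 2: N_ring = 24 + 2·26 = 76
Stage 2: 24(ω_s−ω_c) = −76(ω_r−ω_c),  ω_s=0, ω_c=1
Stage 2: ω_r = 1 − (24/76)(0−1) = 25/19
  ⇒ ω_r²/ω_c² = 25/19
Coupling ω_c² = ω_r¹ ⇒ overall = 7/5 × 25/19 = 35/19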